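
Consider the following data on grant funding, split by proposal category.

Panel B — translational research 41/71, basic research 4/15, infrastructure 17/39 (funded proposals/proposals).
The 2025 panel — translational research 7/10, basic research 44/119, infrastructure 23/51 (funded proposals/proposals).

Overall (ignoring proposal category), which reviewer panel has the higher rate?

Panel B

Translational research: Panel B 41/71 = 57.7%, the 2025 panel 7/10 = 70.0% → the 2025 panel
Basic research: Panel B 4/15 = 26.7%, the 2025 panel 44/119 = 37.0% → the 2025 panel
Infrastructure: Panel B 17/39 = 43.6%, the 2025 panel 23/51 = 45.1% → the 2025 panel
Overall: Panel B 62/125 = 49.6%, the 2025 panel 74/180 = 41.1% → Panel B
(The 2025 panel wins every proposal group but Panel B wins overall — the 2025 panel's proposals skew toward the low-rate basic research group.)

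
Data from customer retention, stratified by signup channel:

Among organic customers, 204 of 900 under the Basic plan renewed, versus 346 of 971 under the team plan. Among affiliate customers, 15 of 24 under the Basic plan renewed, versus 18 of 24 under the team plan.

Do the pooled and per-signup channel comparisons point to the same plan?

Yes

Organic: the Basic plan 204/900 = 22.7%, the team plan 346/971 = 35.6% → the team plan
Affiliate: the Basic plan 15/24 = 62.5%, the team plan 18/24 = 75.0% → the team plan
Overall: the Basic plan 219/924 = 23.7%, the team plan 364/995 = 36.6% → the team plan
The team plan wins overall and in every signup group — no reversal.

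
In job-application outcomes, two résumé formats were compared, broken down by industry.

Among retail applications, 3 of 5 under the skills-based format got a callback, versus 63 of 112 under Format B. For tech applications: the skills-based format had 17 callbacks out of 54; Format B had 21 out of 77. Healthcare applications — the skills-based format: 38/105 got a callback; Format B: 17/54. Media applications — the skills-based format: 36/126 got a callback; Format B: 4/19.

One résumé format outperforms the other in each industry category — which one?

Retail: the skills-based format 3/5 = 60.0%, Format B 63/112 = 56.2% → the skills-based format
Tech: the skills-based format 17/54 = 31.5%, Format B 21/77 = 27.3% → the skills-based format
Healthcare: the skills-based format 38/105 = 36.2%, Format B 17/54 = 31.5% → the skills-based format
Media: the skills-based format 36/126 = 28.6%, Format B 4/19 = 21.1% → the skills-based format
The skills-based format has the higher rate in all 4 groups.

the skills-based format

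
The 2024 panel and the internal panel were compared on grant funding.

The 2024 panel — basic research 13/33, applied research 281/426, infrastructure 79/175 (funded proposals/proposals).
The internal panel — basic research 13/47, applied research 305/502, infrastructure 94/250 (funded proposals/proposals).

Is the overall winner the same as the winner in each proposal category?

Basic research: the 2024 panel 13/33 = 39.4%, the internal panel 13/47 = 27.7% → the 2024 panel
Applied research: the 2024 panel 281/426 = 66.0%, the internal panel 305/502 = 60.8% → the 2024 panel
Infrastructure: the 2024 panel 79/175 = 45.1%, the internal panel 94/250 = 37.6% → the 2024 panel
Overall: the 2024 panel 373/634 = 58.8%, the internal panel 412/799 = 51.6% → the 2024 panel
The 2024 panel wins overall and in every proposal group — no reversal.

Yes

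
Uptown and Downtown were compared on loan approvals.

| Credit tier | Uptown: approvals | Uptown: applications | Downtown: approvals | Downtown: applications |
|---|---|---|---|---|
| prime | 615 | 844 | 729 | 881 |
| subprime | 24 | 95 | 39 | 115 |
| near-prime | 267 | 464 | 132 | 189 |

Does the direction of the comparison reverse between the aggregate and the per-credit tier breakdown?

Prime: Uptown 615/844 = 72.9%, Downtown 729/881 = 82.7% → Downtown
Subprime: Uptown 24/95 = 25.3%, Downtown 39/115 = 33.9% → Downtown
Near-prime: Uptown 267/464 = 57.5%, Downtown 132/189 = 69.8% → Downtown
Overall: Uptown 906/1403 = 64.6%, Downtown 900/1185 = 75.9% → Downtown
Downtown wins overall and in every credit group — no reversal.

No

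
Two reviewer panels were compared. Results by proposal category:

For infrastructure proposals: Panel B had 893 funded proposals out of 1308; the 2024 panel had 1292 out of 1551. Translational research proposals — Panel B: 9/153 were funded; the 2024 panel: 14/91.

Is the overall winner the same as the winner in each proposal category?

Yes

Infrastructure: Panel B 893/1308 = 68.3%, the 2024 panel 1292/1551 = 83.3% → the 2024 panel
Translational research: Panel B 9/153 = 5.9%, the 2024 panel 14/91 = 15.4% → the 2024 panel
Overall: Panel B 902/1461 = 61.7%, the 2024 panel 1306/1642 = 79.5% → the 2024 panel
The 2024 panel wins overall and in every proposal group — no reversal.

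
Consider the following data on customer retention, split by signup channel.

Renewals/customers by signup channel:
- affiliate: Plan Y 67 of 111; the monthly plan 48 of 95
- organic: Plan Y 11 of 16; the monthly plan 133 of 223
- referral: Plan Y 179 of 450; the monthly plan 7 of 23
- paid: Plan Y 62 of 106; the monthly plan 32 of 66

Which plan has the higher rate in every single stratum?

Plan Y

Affiliate: Plan Y 67/111 = 60.4%, the monthly plan 48/95 = 50.5% → Plan Y
Organic: Plan Y 11/16 = 68.8%, the monthly plan 133/223 = 59.6% → Plan Y
Referral: Plan Y 179/450 = 39.8%, the monthly plan 7/23 = 30.4% → Plan Y
Paid: Plan Y 62/106 = 58.5%, the monthly plan 32/66 = 48.5% → Plan Y
Plan Y has the higher rate in all 4 groups.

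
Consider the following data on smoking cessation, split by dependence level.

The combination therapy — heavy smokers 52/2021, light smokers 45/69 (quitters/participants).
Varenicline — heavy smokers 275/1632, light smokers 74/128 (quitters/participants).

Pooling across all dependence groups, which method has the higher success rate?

varenicline

Heavy smokers: the combination therapy 52/2021 = 2.6%, varenicline 275/1632 = 16.9% → varenicline
Light smokers: the combination therapy 45/69 = 65.2%, varenicline 74/128 = 57.8% → the combination therapy
Overall: the combination therapy 97/2090 = 4.6%, varenicline 349/1760 = 19.8% → varenicline
(Neither sweeps every dependence group, but varenicline has the higher pooled rate.)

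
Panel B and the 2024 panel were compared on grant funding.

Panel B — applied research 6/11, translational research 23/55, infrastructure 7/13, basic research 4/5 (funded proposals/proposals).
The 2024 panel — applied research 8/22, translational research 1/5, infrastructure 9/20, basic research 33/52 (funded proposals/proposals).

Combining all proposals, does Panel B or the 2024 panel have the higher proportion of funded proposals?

Applied research: Panel B 6/11 = 54.5%, the 2024 panel 8/22 = 36.4% → Panel B
Translational research: Panel B 23/55 = 41.8%, the 2024 panel 1/5 = 20.0% → Panel B
Infrastructure: Panel B 7/13 = 53.8%, the 2024 panel 9/20 = 45.0% → Panel B
Basic research: Panel B 4/5 = 80.0%, the 2024 panel 33/52 = 63.5% → Panel B
Overall: Panel B 40/84 = 47.6%, the 2024 panel 51/99 = 51.5% → the 2024 panel
(Panel B wins every proposal group but the 2024 panel wins overall — Panel B's proposals skew toward the low-rate translational research group.)

the 2024 panel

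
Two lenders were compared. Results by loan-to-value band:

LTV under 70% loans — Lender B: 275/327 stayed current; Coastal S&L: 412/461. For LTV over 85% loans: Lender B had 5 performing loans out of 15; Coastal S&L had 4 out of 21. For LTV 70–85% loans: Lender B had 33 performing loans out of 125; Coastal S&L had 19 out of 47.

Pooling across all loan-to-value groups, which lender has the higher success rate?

LTV under 70%: Lender B 275/327 = 84.1%, Coastal S&L 412/461 = 89.4% → Coastal S&L
LTV over 85%: Lender B 5/15 = 33.3%, Coastal S&L 4/21 = 19.0% → Lender B
LTV 70–85%: Lender B 33/125 = 26.4%, Coastal S&L 19/47 = 40.4% → Coastal S&L
Overall: Lender B 313/467 = 67.0%, Coastal S&L 435/529 = 82.2% → Coastal S&L
(Neither sweeps every loan-to-value group, but Coastal S&L has the higher pooled rate.)

Coastal S&L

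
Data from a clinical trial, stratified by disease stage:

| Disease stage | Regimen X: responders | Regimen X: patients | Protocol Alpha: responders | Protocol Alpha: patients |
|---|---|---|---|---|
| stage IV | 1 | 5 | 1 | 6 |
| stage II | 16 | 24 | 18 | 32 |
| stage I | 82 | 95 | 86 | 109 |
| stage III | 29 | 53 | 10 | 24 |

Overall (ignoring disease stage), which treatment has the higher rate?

Stage IV: Regimen X 1/5 = 20.0%, Protocol Alpha 1/6 = 16.7% → Regimen X
Stage II: Regimen X 16/24 = 66.7%, Protocol Alpha 18/32 = 56.2% → Regimen X
Stage I: Regimen X 82/95 = 86.3%, Protocol Alpha 86/109 = 78.9% → Regimen X
Stage III: Regimen X 29/53 = 54.7%, Protocol Alpha 10/24 = 41.7% → Regimen X
Overall: Regimen X 128/177 = 72.3%, Protocol Alpha 115/171 = 67.3% → Regimen X

Regimen X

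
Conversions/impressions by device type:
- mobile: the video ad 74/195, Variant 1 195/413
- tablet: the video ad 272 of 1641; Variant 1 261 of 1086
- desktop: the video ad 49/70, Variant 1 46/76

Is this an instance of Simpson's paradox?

Mobile: the video ad 74/195 = 37.9%, Variant 1 195/413 = 47.2% → Variant 1
Tablet: the video ad 272/1641 = 16.6%, Variant 1 261/1086 = 24.0% → Variant 1
Desktop: the video ad 49/70 = 70.0%, Variant 1 46/76 = 60.5% → the video ad
Overall: the video ad 395/1906 = 20.7%, Variant 1 502/1575 = 31.9% → Variant 1
Neither sweeps: the video ad wins 1 of 3 groups, Variant 1 wins 2. Variant 1 wins overall but not every group — no Simpson reversal.

No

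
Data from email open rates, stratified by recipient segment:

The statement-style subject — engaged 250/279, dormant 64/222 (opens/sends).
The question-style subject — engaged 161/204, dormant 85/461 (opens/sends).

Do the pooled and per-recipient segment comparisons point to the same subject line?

Yes

Engaged: the statement-style subject 250/279 = 89.6%, the question-style subject 161/204 = 78.9% → the statement-style subject
Dormant: the statement-style subject 64/222 = 28.8%, the question-style subject 85/461 = 18.4% → the statement-style subject
Overall: the statement-style subject 314/501 = 62.7%, the question-style subject 246/665 = 37.0% → the statement-style subject
The statement-style subject wins overall and in every recipient group — no reversal.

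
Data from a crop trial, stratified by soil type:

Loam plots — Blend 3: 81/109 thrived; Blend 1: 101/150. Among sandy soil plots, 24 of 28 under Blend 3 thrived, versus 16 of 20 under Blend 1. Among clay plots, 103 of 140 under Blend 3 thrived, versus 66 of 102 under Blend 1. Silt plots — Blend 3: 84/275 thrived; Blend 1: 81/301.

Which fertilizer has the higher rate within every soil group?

Blend 3

Loam: Blend 3 81/109 = 74.3%, Blend 1 101/150 = 67.3% → Blend 3
Sandy soil: Blend 3 24/28 = 85.7%, Blend 1 16/20 = 80.0% → Blend 3
Clay: Blend 3 103/140 = 73.6%, Blend 1 66/102 = 64.7% → Blend 3
Silt: Blend 3 84/275 = 30.5%, Blend 1 81/301 = 26.9% → Blend 3
Blend 3 has the higher rate in all 4 groups.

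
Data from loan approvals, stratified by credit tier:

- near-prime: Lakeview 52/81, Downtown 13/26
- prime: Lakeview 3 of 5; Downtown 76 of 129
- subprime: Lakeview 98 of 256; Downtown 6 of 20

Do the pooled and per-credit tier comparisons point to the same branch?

No

Near-prime: Lakeview 52/81 = 64.2%, Downtown 13/26 = 50.0% → Lakeview
Prime: Lakeview 3/5 = 60.0%, Downtown 76/129 = 58.9% → Lakeview
Subprime: Lakeview 98/256 = 38.3%, Downtown 6/20 = 30.0% → Lakeview
Overall: Lakeview 153/342 = 44.7%, Downtown 95/175 = 54.3% → Downtown
Lakeview wins each credit group but Downtown wins overall — the comparison reverses. Lakeview's applications skew toward subprime, which has a lower base rate.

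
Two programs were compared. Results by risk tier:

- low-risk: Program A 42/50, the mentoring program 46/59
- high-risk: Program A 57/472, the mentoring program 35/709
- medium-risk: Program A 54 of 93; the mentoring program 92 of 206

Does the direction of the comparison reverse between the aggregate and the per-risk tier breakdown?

Low-risk: Program A 42/50 = 84.0%, the mentoring program 46/59 = 78.0% → Program A
High-risk: Program A 57/472 = 12.1%, the mentoring program 35/709 = 4.9% → Program A
Medium-risk: Program A 54/93 = 58.1%, the mentoring program 92/206 = 44.7% → Program A
Overall: Program A 153/615 = 24.9%, the mentoring program 173/974 = 17.8% → Program A
Program A wins overall and in every risk group — no reversal.

No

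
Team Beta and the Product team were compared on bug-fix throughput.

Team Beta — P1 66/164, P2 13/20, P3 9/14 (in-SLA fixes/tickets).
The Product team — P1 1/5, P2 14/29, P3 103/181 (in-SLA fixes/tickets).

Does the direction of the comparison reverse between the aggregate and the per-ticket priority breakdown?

P1: Team Beta 66/164 = 40.2%, the Product team 1/5 = 20.0% → Team Beta
P2: Team Beta 13/20 = 65.0%, the Product team 14/29 = 48.3% → Team Beta
P3: Team Beta 9/14 = 64.3%, the Product team 103/181 = 56.9% → Team Beta
Overall: Team Beta 88/198 = 44.4%, the Product team 118/215 = 54.9% → the Product team
Team Beta wins each ticket group but the Product team wins overall — the comparison reverses. Team Beta's tickets skew toward P1, which has a lower base rate.

Yes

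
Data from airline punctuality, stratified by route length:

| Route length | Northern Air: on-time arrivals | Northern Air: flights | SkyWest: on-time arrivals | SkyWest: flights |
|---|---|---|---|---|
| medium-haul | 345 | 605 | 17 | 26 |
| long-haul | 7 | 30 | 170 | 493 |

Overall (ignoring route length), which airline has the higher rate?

Medium-haul: Northern Air 345/605 = 57.0%, SkyWest 17/26 = 65.4% → SkyWest
Long-haul: Northern Air 7/30 = 23.3%, SkyWest 170/493 = 34.5% → SkyWest
Overall: Northern Air 352/635 = 55.4%, SkyWest 187/519 = 36.0% → Northern Air
(SkyWest wins every route group but Northern Air wins overall — SkyWest's flights skew toward the low-rate long-haul group.)

Northern Air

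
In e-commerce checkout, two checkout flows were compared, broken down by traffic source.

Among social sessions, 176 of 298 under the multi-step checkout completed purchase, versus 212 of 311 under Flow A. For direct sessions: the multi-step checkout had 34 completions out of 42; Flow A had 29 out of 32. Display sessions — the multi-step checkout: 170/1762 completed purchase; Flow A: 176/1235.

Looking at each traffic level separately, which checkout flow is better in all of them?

Social: the multi-step checkout 176/298 = 59.1%, Flow A 212/311 = 68.2% → Flow A
Direct: the multi-step checkout 34/42 = 81.0%, Flow A 29/32 = 90.6% → Flow A
Display: the multi-step checkout 170/1762 = 9.6%, Flow A 176/1235 = 14.3% → Flow A
Flow A has the higher rate in all 3 groups.

Flow A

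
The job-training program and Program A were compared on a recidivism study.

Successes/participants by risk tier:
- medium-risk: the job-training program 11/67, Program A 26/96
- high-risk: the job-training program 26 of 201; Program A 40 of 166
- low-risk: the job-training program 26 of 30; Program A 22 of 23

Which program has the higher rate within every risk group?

Program A

Medium-risk: the job-training program 11/67 = 16.4%, Program A 26/96 = 27.1% → Program A
High-risk: the job-training program 26/201 = 12.9%, Program A 40/166 = 24.1% → Program A
Low-risk: the job-training program 26/30 = 86.7%, Program A 22/23 = 95.7% → Program A
Program A has the higher rate in all 3 groups.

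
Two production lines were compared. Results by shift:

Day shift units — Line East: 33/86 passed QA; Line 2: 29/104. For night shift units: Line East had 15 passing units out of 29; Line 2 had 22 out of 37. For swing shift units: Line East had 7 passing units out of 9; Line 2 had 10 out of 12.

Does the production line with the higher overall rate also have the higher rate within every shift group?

No

Day shift: Line East 33/86 = 38.4%, Line 2 29/104 = 27.9% → Line East
Night shift: Line East 15/29 = 51.7%, Line 2 22/37 = 59.5% → Line 2
Swing shift: Line East 7/9 = 77.8%, Line 2 10/12 = 83.3% → Line 2
Overall: Line East 55/124 = 44.4%, Line 2 61/153 = 39.9% → Line East
Neither sweeps: Line East wins 1 of 3 groups, Line 2 wins 2. Line East wins overall but not every group — no Simpson reversal.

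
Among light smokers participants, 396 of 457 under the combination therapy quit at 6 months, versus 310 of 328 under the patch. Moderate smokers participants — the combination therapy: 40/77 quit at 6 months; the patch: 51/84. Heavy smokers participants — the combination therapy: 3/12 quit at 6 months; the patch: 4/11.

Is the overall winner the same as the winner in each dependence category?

Light smokers: the combination therapy 396/457 = 86.7%, the patch 310/328 = 94.5% → the patch
Moderate smokers: the combination therapy 40/77 = 51.9%, the patch 51/84 = 60.7% → the patch
Heavy smokers: the combination therapy 3/12 = 25.0%, the patch 4/11 = 36.4% → the patch
Overall: the combination therapy 439/546 = 80.4%, the patch 365/423 = 86.3% → the patch
The patch wins overall and in every dependence group — no reversal.

Yes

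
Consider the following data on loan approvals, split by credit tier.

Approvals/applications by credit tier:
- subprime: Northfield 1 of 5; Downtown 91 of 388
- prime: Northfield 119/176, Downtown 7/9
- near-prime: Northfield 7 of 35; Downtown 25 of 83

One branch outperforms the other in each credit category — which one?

Subprime: Northfield 1/5 = 20.0%, Downtown 91/388 = 23.5% → Downtown
Prime: Northfield 119/176 = 67.6%, Downtown 7/9 = 77.8% → Downtown
Near-prime: Northfield 7/35 = 20.0%, Downtown 25/83 = 30.1% → Downtown
Downtown has the higher rate in all 3 groups.

Downtown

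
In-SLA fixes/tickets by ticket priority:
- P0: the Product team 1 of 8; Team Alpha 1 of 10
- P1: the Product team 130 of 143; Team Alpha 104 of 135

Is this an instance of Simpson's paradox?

P0: the Product team 1/8 = 12.5%, Team Alpha 1/10 = 10.0% → the Product team
P1: the Product team 130/143 = 90.9%, Team Alpha 104/135 = 77.0% → the Product team
Overall: the Product team 131/151 = 86.8%, Team Alpha 105/145 = 72.4% → the Product team
The Product team wins overall and in every ticket group — no reversal.

No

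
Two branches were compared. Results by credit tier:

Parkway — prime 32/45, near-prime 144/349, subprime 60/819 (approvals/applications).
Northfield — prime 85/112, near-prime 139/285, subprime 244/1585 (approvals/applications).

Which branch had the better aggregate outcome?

Northfield

Prime: Parkway 32/45 = 71.1%, Northfield 85/112 = 75.9% → Northfield
Near-prime: Parkway 144/349 = 41.3%, Northfield 139/285 = 48.8% → Northfield
Subprime: Parkway 60/819 = 7.3%, Northfield 244/1585 = 15.4% → Northfield
Overall: Parkway 236/1213 = 19.5%, Northfield 468/1982 = 23.6% → Northfield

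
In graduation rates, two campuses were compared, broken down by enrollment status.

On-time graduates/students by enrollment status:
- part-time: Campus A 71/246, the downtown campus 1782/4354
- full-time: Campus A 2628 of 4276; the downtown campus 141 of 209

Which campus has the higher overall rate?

Campus A

Part-time: Campus A 71/246 = 28.9%, the downtown campus 1782/4354 = 40.9% → the downtown campus
Full-time: Campus A 2628/4276 = 61.5%, the downtown campus 141/209 = 67.5% → the downtown campus
Overall: Campus A 2699/4522 = 59.7%, the downtown campus 1923/4563 = 42.1% → Campus A
(The downtown campus wins every enrollment group but Campus A wins overall — the downtown campus's students skew toward the low-rate part-time group.)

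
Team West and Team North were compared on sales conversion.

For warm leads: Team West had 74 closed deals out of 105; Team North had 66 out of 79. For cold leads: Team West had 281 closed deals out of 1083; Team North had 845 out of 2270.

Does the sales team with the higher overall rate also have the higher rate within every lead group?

Yes

Warm: Team West 74/105 = 70.5%, Team North 66/79 = 83.5% → Team North
Cold: Team West 281/1083 = 25.9%, Team North 845/2270 = 37.2% → Team North
Overall: Team West 355/1188 = 29.9%, Team North 911/2349 = 38.8% → Team North
Team North wins overall and in every lead group — no reversal.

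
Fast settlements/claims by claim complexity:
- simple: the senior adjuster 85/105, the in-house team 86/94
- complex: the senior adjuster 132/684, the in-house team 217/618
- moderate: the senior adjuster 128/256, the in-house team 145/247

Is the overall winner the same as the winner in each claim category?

Yes

Simple: the senior adjuster 85/105 = 81.0%, the in-house team 86/94 = 91.5% → the in-house team
Complex: the senior adjuster 132/684 = 19.3%, the in-house team 217/618 = 35.1% → the in-house team
Moderate: the senior adjuster 128/256 = 50.0%, the in-house team 145/247 = 58.7% → the in-house team
Overall: the senior adjuster 345/1045 = 33.0%, the in-house team 448/959 = 46.7% → the in-house team
The in-house team wins overall and in every claim group — no reversal.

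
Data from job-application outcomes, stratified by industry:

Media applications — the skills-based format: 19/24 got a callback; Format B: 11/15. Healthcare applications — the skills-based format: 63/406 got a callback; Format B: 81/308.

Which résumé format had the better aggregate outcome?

Media: the skills-based format 19/24 = 79.2%, Format B 11/15 = 73.3% → the skills-based format
Healthcare: the skills-based format 63/406 = 15.5%, Format B 81/308 = 26.3% → Format B
Overall: the skills-based format 82/430 = 19.1%, Format B 92/323 = 28.5% → Format B
(Neither sweeps every industry group, but Format B has the higher pooled rate.)

Format B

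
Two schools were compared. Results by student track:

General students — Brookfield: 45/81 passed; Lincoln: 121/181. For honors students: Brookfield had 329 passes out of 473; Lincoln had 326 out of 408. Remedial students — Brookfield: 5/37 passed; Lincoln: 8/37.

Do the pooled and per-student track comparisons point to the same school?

General: Brookfield 45/81 = 55.6%, Lincoln 121/181 = 66.9% → Lincoln
Honors: Brookfield 329/473 = 69.6%, Lincoln 326/408 = 79.9% → Lincoln
Remedial: Brookfield 5/37 = 13.5%, Lincoln 8/37 = 21.6% → Lincoln
Overall: Brookfield 379/591 = 64.1%, Lincoln 455/626 = 72.7% → Lincoln
Lincoln wins overall and in every student group — no reversal.

Yes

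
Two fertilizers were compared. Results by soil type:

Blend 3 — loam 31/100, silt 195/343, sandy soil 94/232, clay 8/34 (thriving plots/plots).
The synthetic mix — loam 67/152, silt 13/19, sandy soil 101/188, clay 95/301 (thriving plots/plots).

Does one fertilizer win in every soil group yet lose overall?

Loam: Blend 3 31/100 = 31.0%, the synthetic mix 67/152 = 44.1% → the synthetic mix
Silt: Blend 3 195/343 = 56.9%, the synthetic mix 13/19 = 68.4% → the synthetic mix
Sandy soil: Blend 3 94/232 = 40.5%, the synthetic mix 101/188 = 53.7% → the synthetic mix
Clay: Blend 3 8/34 = 23.5%, the synthetic mix 95/301 = 31.6% → the synthetic mix
Overall: Blend 3 328/709 = 46.3%, the synthetic mix 276/660 = 41.8% → Blend 3
The synthetic mix wins each soil group but Blend 3 wins overall — the comparison reverses. The synthetic mix's plots skew toward clay, which has a lower base rate.

Yes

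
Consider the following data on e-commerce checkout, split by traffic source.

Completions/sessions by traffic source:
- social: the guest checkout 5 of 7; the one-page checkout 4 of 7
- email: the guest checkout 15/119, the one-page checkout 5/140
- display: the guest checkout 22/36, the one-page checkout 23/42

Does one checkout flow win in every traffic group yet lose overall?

Social: the guest checkout 5/7 = 71.4%, the one-page checkout 4/7 = 57.1% → the guest checkout
Email: the guest checkout 15/119 = 12.6%, the one-page checkout 5/140 = 3.6% → the guest checkout
Display: the guest checkout 22/36 = 61.1%, the one-page checkout 23/42 = 54.8% → the guest checkout
Overall: the guest checkout 42/162 = 25.9%, the one-page checkout 32/189 = 16.9% → the guest checkout
The guest checkout wins overall and in every traffic group — no reversal.

No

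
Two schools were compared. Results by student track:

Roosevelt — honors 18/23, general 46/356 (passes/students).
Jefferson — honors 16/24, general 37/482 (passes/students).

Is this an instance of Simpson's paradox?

Honors: Roosevelt 18/23 = 78.3%, Jefferson 16/24 = 66.7% → Roosevelt
General: Roosevelt 46/356 = 12.9%, Jefferson 37/482 = 7.7% → Roosevelt
Overall: Roosevelt 64/379 = 16.9%, Jefferson 53/506 = 10.5% → Roosevelt
Roosevelt wins overall and in every student group — no reversal.

No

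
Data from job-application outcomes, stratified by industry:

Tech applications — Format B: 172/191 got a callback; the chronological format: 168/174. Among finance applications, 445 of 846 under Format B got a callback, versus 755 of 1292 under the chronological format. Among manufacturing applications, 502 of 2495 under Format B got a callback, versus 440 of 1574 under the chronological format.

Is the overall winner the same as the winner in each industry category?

Yes

Tech: Format B 172/191 = 90.1%, the chronological format 168/174 = 96.6% → the chronological format
Finance: Format B 445/846 = 52.6%, the chronological format 755/1292 = 58.4% → the chronological format
Manufacturing: Format B 502/2495 = 20.1%, the chronological format 440/1574 = 28.0% → the chronological format
Overall: Format B 1119/3532 = 31.7%, the chronological format 1363/3040 = 44.8% → the chronological format
The chronological format wins overall and in every industry group — no reversal.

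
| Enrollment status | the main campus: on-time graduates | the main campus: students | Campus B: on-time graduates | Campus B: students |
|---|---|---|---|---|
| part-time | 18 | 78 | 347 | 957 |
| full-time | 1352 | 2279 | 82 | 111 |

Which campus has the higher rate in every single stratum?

Part-time: the main campus 18/78 = 23.1%, Campus B 347/957 = 36.3% → Campus B
Full-time: the main campus 1352/2279 = 59.3%, Campus B 82/111 = 73.9% → Campus B
Campus B has the higher rate in both groups.

Campus B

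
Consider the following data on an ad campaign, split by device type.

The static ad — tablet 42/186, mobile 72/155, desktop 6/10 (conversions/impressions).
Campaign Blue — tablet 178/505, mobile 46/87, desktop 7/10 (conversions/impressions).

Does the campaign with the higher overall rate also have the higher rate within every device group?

Tablet: the static ad 42/186 = 22.6%, Campaign Blue 178/505 = 35.2% → Campaign Blue
Mobile: the static ad 72/155 = 46.5%, Campaign Blue 46/87 = 52.9% → Campaign Blue
Desktop: the static ad 6/10 = 60.0%, Campaign Blue 7/10 = 70.0% → Campaign Blue
Overall: the static ad 120/351 = 34.2%, Campaign Blue 231/602 = 38.4% → Campaign Blue
Campaign Blue wins overall and in every device group — no reversal.

Yes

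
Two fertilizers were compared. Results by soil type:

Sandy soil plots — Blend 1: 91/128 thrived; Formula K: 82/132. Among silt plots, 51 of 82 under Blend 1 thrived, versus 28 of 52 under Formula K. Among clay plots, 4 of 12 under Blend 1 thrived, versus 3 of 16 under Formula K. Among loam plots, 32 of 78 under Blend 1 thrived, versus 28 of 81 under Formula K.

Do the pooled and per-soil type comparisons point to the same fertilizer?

Sandy soil: Blend 1 91/128 = 71.1%, Formula K 82/132 = 62.1% → Blend 1
Silt: Blend 1 51/82 = 62.2%, Formula K 28/52 = 53.8% → Blend 1
Clay: Blend 1 4/12 = 33.3%, Formula K 3/16 = 18.8% → Blend 1
Loam: Blend 1 32/78 = 41.0%, Formula K 28/81 = 34.6% → Blend 1
Overall: Blend 1 178/300 = 59.3%, Formula K 141/281 = 50.2% → Blend 1
Blend 1 wins overall and in every soil group — no reversal.

Yes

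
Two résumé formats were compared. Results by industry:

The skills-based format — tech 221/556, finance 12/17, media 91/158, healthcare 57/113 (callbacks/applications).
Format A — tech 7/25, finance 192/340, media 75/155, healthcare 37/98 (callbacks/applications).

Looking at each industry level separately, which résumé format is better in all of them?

the skills-based format

Tech: the skills-based format 221/556 = 39.7%, Format A 7/25 = 28.0% → the skills-based format
Finance: the skills-based format 12/17 = 70.6%, Format A 192/340 = 56.5% → the skills-based format
Media: the skills-based format 91/158 = 57.6%, Format A 75/155 = 48.4% → the skills-based format
Healthcare: the skills-based format 57/113 = 50.4%, Format A 37/98 = 37.8% → the skills-based format
The skills-based format has the higher rate in all 4 groups.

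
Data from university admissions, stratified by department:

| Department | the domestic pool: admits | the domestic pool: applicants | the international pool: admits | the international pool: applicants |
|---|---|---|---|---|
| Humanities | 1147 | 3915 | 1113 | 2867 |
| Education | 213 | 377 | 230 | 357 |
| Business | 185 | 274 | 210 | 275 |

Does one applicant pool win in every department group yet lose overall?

Humanities: the domestic pool 1147/3915 = 29.3%, the international pool 1113/2867 = 38.8% → the international pool
Education: the domestic pool 213/377 = 56.5%, the international pool 230/357 = 64.4% → the international pool
Business: the domestic pool 185/274 = 67.5%, the international pool 210/275 = 76.4% → the international pool
Overall: the domestic pool 1545/4566 = 33.8%, the international pool 1553/3499 = 44.4% → the international pool
The international pool wins overall and in every department group — no reversal.

No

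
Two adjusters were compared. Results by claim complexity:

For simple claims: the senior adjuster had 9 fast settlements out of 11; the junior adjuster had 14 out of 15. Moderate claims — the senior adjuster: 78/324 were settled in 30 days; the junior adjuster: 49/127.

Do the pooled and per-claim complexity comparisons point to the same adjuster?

Yes

Simple: the senior adjuster 9/11 = 81.8%, the junior adjuster 14/15 = 93.3% → the junior adjuster
Moderate: the senior adjuster 78/324 = 24.1%, the junior adjuster 49/127 = 38.6% → the junior adjuster
Overall: the senior adjuster 87/335 = 26.0%, the junior adjuster 63/142 = 44.4% → the junior adjuster
The junior adjuster wins overall and in every claim group — no reversal.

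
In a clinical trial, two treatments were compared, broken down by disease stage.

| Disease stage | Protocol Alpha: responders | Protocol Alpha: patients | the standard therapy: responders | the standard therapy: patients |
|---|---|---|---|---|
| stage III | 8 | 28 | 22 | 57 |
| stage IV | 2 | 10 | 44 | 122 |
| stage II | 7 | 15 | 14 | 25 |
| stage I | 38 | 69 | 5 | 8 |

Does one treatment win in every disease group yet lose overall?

Yes

Stage III: Protocol Alpha 8/28 = 28.6%, the standard therapy 22/57 = 38.6% → the standard therapy
Stage IV: Protocol Alpha 2/10 = 20.0%, the standard therapy 44/122 = 36.1% → the standard therapy
Stage II: Protocol Alpha 7/15 = 46.7%, the standard therapy 14/25 = 56.0% → the standard therapy
Stage I: Protocol Alpha 38/69 = 55.1%, the standard therapy 5/8 = 62.5% → the standard therapy
Overall: Protocol Alpha 55/122 = 45.1%, the standard therapy 85/212 = 40.1% → Protocol Alpha
The standard therapy wins each disease group but Protocol Alpha wins overall — the comparison reverses. The standard therapy's patients skew toward stage IV, which has a lower base rate.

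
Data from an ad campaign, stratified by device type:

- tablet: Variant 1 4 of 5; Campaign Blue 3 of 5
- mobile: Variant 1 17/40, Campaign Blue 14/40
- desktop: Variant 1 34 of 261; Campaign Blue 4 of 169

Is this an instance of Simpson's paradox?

No

Tablet: Variant 1 4/5 = 80.0%, Campaign Blue 3/5 = 60.0% → Variant 1
Mobile: Variant 1 17/40 = 42.5%, Campaign Blue 14/40 = 35.0% → Variant 1
Desktop: Variant 1 34/261 = 13.0%, Campaign Blue 4/169 = 2.4% → Variant 1
Overall: Variant 1 55/306 = 18.0%, Campaign Blue 21/214 = 9.8% → Variant 1
Variant 1 wins overall and in every device group — no reversal.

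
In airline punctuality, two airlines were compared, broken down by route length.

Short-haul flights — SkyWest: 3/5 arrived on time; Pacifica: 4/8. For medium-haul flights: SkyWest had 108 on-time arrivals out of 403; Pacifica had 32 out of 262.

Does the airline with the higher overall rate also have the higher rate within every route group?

Short-haul: SkyWest 3/5 = 60.0%, Pacifica 4/8 = 50.0% → SkyWest
Medium-haul: SkyWest 108/403 = 26.8%, Pacifica 32/262 = 12.2% → SkyWest
Overall: SkyWest 111/408 = 27.2%, Pacifica 36/270 = 13.3% → SkyWest
SkyWest wins overall and in every route group — no reversal.

Yes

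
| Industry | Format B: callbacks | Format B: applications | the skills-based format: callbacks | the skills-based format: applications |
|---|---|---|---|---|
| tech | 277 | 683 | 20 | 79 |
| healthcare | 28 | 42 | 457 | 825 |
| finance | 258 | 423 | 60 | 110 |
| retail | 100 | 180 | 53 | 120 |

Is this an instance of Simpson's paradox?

Tech: Format B 277/683 = 40.6%, the skills-based format 20/79 = 25.3% → Format B
Healthcare: Format B 28/42 = 66.7%, the skills-based format 457/825 = 55.4% → Format B
Finance: Format B 258/423 = 61.0%, the skills-based format 60/110 = 54.5% → Format B
Retail: Format B 100/180 = 55.6%, the skills-based format 53/120 = 44.2% → Format B
Overall: Format B 663/1328 = 49.9%, the skills-based format 590/1134 = 52.0% → the skills-based format
Format B wins each industry group but the skills-based format wins overall — the comparison reverses. Format B's applications skew toward tech, which has a lower base rate.

Yes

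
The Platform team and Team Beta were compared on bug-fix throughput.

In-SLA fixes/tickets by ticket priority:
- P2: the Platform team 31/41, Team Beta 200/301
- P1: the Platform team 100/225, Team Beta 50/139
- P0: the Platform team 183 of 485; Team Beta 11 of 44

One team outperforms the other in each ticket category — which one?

the Platform team

P2: the Platform team 31/41 = 75.6%, Team Beta 200/301 = 66.4% → the Platform team
P1: the Platform team 100/225 = 44.4%, Team Beta 50/139 = 36.0% → the Platform team
P0: the Platform team 183/485 = 37.7%, Team Beta 11/44 = 25.0% → the Platform team
The Platform team has the higher rate in all 3 groups.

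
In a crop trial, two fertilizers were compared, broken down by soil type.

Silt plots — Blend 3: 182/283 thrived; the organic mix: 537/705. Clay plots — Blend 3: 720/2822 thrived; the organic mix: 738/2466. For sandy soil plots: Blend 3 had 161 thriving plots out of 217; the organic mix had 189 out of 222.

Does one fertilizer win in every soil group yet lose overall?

Silt: Blend 3 182/283 = 64.3%, the organic mix 537/705 = 76.2% → the organic mix
Clay: Blend 3 720/2822 = 25.5%, the organic mix 738/2466 = 29.9% → the organic mix
Sandy soil: Blend 3 161/217 = 74.2%, the organic mix 189/222 = 85.1% → the organic mix
Overall: Blend 3 1063/3322 = 32.0%, the organic mix 1464/3393 = 43.1% → the organic mix
The organic mix wins overall and in every soil group — no reversal.

No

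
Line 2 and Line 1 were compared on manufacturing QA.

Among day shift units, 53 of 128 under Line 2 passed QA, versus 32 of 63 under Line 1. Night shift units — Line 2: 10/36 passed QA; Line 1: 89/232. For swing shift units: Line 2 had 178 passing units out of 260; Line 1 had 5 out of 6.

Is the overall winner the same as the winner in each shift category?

Day shift: Line 2 53/128 = 41.4%, Line 1 32/63 = 50.8% → Line 1
Night shift: Line 2 10/36 = 27.8%, Line 1 89/232 = 38.4% → Line 1
Swing shift: Line 2 178/260 = 68.5%, Line 1 5/6 = 83.3% → Line 1
Overall: Line 2 241/424 = 56.8%, Line 1 126/301 = 41.9% → Line 2
Line 1 wins each shift group but Line 2 wins overall — the comparison reverses. Line 1's units skew toward night shift, which has a lower base rate.

No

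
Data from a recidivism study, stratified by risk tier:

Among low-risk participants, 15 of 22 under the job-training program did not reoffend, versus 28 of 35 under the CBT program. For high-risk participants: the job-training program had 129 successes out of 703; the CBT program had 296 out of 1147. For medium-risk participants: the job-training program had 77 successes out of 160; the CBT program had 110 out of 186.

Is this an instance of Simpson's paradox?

Low-risk: the job-training program 15/22 = 68.2%, the CBT program 28/35 = 80.0% → the CBT program
High-risk: the job-training program 129/703 = 18.3%, the CBT program 296/1147 = 25.8% → the CBT program
Medium-risk: the job-training program 77/160 = 48.1%, the CBT program 110/186 = 59.1% → the CBT program
Overall: the job-training program 221/885 = 25.0%, the CBT program 434/1368 = 31.7% → the CBT program
The CBT program wins overall and in every risk group — no reversal.

No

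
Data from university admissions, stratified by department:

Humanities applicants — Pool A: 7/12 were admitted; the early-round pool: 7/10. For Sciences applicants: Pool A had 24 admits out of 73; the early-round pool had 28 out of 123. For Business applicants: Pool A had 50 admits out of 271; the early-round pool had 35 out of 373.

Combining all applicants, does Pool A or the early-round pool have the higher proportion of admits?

Pool A

Humanities: Pool A 7/12 = 58.3%, the early-round pool 7/10 = 70.0% → the early-round pool
Sciences: Pool A 24/73 = 32.9%, the early-round pool 28/123 = 22.8% → Pool A
Business: Pool A 50/271 = 18.5%, the early-round pool 35/373 = 9.4% → Pool A
Overall: Pool A 81/356 = 22.8%, the early-round pool 70/506 = 13.8% → Pool A
(Neither sweeps every department group, but Pool A has the higher pooled rate.)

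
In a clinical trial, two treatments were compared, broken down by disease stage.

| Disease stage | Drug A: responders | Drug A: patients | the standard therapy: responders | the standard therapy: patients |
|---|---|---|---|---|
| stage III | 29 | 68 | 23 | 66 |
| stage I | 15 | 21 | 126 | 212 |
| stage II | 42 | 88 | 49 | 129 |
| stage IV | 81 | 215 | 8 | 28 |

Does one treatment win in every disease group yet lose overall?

Stage III: Drug A 29/68 = 42.6%, the standard therapy 23/66 = 34.8% → Drug A
Stage I: Drug A 15/21 = 71.4%, the standard therapy 126/212 = 59.4% → Drug A
Stage II: Drug A 42/88 = 47.7%, the standard therapy 49/129 = 38.0% → Drug A
Stage IV: Drug A 81/215 = 37.7%, the standard therapy 8/28 = 28.6% → Drug A
Overall: Drug A 167/392 = 42.6%, the standard therapy 206/435 = 47.4% → the standard therapy
Drug A wins each disease group but the standard therapy wins overall — the comparison reverses. Drug A's patients skew toward stage IV, which has a lower base rate.

Yes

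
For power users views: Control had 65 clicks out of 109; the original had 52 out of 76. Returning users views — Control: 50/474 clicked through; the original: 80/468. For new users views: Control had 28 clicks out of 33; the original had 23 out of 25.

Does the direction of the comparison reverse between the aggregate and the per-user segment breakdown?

No

Power users: Control 65/109 = 59.6%, the original 52/76 = 68.4% → the original
Returning users: Control 50/474 = 10.5%, the original 80/468 = 17.1% → the original
New users: Control 28/33 = 84.8%, the original 23/25 = 92.0% → the original
Overall: Control 143/616 = 23.2%, the original 155/569 = 27.2% → the original
The original wins overall and in every user group — no reversal.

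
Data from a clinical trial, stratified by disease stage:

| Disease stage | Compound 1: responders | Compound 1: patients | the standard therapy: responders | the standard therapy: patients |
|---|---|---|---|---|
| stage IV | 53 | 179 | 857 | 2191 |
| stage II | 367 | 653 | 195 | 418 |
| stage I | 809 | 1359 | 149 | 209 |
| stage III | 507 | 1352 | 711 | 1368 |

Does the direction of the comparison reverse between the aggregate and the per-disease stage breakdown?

No

Stage IV: Compound 1 53/179 = 29.6%, the standard therapy 857/2191 = 39.1% → the standard therapy
Stage II: Compound 1 367/653 = 56.2%, the standard therapy 195/418 = 46.7% → Compound 1
Stage I: Compound 1 809/1359 = 59.5%, the standard therapy 149/209 = 71.3% → the standard therapy
Stage III: Compound 1 507/1352 = 37.5%, the standard therapy 711/1368 = 52.0% → the standard therapy
Overall: Compound 1 1736/3543 = 49.0%, the standard therapy 1912/4186 = 45.7% → Compound 1
Neither sweeps: Compound 1 wins 1 of 4 groups, the standard therapy wins 3. Compound 1 wins overall but not every group — no Simpson reversal.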